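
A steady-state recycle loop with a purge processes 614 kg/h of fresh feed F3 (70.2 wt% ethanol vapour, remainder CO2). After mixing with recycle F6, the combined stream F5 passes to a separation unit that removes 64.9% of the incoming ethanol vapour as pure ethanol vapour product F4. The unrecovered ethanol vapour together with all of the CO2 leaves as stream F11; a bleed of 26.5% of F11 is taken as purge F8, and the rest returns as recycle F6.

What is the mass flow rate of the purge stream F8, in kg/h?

CO2 enters only via F3 and leaves only via the purge: 614×0.298 = 0.265×(CO2 in F11), and the separation unit passes all CO2, so CO2 in F5 = CO2 in F11 = 690.46 kg/h.
ethanol vapour in F5: m_A = 614×0.702 + (1−0.265)·(1−0.649)·m_A, so m_A = 431.03/0.7420 = 580.89 kg/h.
F11 = (1−0.649)×580.89 + 690.46 = 894.35 kg/h.
Purge F8 = 0.265×894.35 = 237 kg/h.

237 kg/h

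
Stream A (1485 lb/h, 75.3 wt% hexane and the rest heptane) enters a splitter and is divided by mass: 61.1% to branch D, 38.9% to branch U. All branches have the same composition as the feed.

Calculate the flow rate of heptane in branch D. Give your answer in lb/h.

Branch D total = 0.611×1485 = 907.34 lb/h.
heptane in D = 0.247×907.34 = 224.11 lb/h.

224.1 lb/h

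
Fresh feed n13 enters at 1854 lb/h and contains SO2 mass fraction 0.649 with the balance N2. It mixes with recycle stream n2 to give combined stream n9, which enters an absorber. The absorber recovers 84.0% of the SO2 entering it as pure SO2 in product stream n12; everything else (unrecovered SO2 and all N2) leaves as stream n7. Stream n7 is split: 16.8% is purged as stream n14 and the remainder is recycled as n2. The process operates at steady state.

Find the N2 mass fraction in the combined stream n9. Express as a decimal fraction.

0.736

N2 enters only via n13 and leaves only via the purge: 1854×0.351 = 0.168×(N2 in n7), and the absorber passes all N2, so N2 in n9 = N2 in n7 = 3873.5 lb/h.
SO2 in n9: m_A = 1854×0.649 + (1−0.168)·(1−0.840)·m_A, so m_A = 1203.2/0.8669 = 1388 lb/h.
n9 = 1388 + 3873.5 = 5261.6 lb/h.
N2 fraction in n9 = 3873.5/5261.6 = 0.736.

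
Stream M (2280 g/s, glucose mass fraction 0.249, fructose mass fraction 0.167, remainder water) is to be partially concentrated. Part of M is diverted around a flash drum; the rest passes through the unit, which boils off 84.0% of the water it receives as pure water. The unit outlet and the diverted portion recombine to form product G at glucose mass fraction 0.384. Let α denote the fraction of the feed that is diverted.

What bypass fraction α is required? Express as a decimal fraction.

All 2280×0.249 = 567.72 g/s of glucose reaches G, so G = 567.72/0.384 = 1478.4 g/s and vapour = 801.56 g/s.
The evaporator receives (1−α)·2280 of feed at 0.584 water and removes 0.840 of that water:
0.840×0.584×(1−α)×2280 = 801.56
(1−α) = 801.56/1118.5 = 0.7167;  α = 0.2833.

0.283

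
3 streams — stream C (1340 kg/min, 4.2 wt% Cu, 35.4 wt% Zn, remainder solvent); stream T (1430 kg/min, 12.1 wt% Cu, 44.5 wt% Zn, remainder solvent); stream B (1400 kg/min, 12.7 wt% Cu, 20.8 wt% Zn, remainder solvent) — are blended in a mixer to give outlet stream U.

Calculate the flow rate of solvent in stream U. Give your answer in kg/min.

2361 kg/min

solvent out = solvent in = 1340×0.604 + 1430×0.434 + 1400×0.665 = 2361 kg/min.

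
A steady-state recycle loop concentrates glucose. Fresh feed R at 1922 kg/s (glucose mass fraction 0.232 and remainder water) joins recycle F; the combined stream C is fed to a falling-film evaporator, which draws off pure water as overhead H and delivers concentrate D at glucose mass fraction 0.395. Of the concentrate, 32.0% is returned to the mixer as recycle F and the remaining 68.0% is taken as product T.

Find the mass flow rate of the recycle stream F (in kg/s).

531.2 kg/s

Overall glucose balance (none leaves overhead): glucose in fresh feed = glucose in product, i.e. 1922×0.232 = (1−0.320)·D·0.395.
D = 445.9/(0.395×0.680) = 1660.1 kg/s.
Recycle F = 0.320×1660.1 = 531.23 kg/s.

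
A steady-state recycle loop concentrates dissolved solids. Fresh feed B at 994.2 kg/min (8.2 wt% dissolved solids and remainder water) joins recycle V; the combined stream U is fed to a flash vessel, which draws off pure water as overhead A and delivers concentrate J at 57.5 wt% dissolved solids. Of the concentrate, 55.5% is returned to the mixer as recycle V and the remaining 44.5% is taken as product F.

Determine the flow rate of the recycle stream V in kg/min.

Overall dissolved solids balance (none leaves overhead): dissolved solids in fresh feed = dissolved solids in product, i.e. 994.2×0.082 = (1−0.555)·J·0.575.
J = 81.524/(0.575×0.445) = 318.61 kg/min.
Recycle V = 0.555×318.61 = 176.83 kg/min.

176.8 kg/min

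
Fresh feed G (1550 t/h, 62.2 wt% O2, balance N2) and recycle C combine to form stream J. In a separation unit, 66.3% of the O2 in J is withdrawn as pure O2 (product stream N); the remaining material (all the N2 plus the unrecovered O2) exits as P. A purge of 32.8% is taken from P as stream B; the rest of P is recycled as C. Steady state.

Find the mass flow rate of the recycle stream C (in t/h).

1483 t/h

N2 enters only via G and leaves only via the purge: 1550×0.378 = 0.328×(N2 in P), and the separation unit passes all N2, so N2 in J = N2 in P = 1786.3 t/h.
O2 in J: m_A = 1550×0.622 + (1−0.328)·(1−0.663)·m_A, so m_A = 964.1/0.7735 = 1246.4 t/h.
P = (1−0.663)×1246.4 + 1786.3 = 2206.3 t/h.
Recycle C = (1−0.328)×2206.3 = 1482.6 t/h.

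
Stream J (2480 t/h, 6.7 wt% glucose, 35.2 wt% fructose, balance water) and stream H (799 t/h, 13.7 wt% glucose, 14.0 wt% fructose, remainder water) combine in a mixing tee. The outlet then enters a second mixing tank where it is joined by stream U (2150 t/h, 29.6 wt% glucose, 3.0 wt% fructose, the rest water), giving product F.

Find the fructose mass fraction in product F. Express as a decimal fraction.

Overall, product flow = 5429 t/h.
fructose in = 2480×0.352 + 799×0.140 + 2150×0.030 = 1049.3 t/h.
fructose fraction in F = 0.193.

0.193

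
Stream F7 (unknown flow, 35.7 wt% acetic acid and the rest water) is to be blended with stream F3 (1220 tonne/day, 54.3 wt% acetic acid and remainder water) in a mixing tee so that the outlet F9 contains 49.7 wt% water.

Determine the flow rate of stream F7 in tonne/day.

334.2 tonne/day

Let F7 be the unknown flow. Total out = 1220 + F7.
water balance: 557.54 + 0.643·F7 = 0.497·(1220 + F7)
(0.643 − 0.497)·F7 = 0.497×1220 − 557.54 = 48.8
F7 = 48.8 / 0.146 = 334.25 tonne/day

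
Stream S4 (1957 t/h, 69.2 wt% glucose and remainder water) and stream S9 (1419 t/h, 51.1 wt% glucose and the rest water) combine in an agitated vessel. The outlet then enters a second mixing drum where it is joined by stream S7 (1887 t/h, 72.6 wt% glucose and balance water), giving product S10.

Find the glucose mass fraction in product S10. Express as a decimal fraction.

0.655

Overall, product flow = 5263 t/h.
glucose in = 1957×0.692 + 1419×0.511 + 1887×0.726 = 3449.3 t/h.
glucose fraction in S10 = 0.655.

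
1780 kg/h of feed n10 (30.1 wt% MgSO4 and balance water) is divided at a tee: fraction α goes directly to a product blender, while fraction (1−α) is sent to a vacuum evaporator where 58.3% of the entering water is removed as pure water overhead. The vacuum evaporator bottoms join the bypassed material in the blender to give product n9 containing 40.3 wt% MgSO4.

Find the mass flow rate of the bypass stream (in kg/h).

674.5 kg/h

All 1780×0.301 = 535.78 kg/h of MgSO4 reaches n9, so n9 = 535.78/0.403 = 1329.5 kg/h and vapour = 450.52 kg/h.
The evaporator receives (1−α)·1780 of feed at 0.699 water and removes 0.583 of that water:
0.583×0.699×(1−α)×1780 = 450.52
(1−α) = 450.52/725.38 = 0.6211;  α = 0.3789.
Bypass flow = 0.3789×1780 = 674.47 kg/h.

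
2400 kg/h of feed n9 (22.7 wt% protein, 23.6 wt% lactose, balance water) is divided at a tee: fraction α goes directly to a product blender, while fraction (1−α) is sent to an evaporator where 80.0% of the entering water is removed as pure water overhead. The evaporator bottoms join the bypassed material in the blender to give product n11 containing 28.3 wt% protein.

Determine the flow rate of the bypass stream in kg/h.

All 2400×0.227 = 544.8 kg/h of protein reaches n11, so n11 = 544.8/0.283 = 1925.1 kg/h and vapour = 474.91 kg/h.
The evaporator receives (1−α)·2400 of feed at 0.537 water and removes 0.800 of that water:
0.800×0.537×(1−α)×2400 = 474.91
(1−α) = 474.91/1031 = 0.4606;  α = 0.5394.
Bypass flow = 0.5394×2400 = 1294.5 kg/h.

1295 kg/h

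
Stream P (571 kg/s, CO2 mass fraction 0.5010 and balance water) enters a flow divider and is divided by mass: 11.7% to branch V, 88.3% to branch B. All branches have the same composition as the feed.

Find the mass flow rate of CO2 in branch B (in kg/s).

Branch B total = 0.883×571 = 504.19 kg/s.
CO2 in B = 0.501×504.19 = 252.6 kg/s.

252.6 kg/s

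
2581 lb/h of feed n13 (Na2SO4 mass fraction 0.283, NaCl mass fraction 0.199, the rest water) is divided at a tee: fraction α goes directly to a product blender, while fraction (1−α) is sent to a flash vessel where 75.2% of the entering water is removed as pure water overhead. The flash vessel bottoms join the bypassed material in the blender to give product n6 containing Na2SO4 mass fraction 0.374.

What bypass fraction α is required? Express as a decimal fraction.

All 2581×0.283 = 730.42 lb/h of Na2SO4 reaches n6, so n6 = 730.42/0.374 = 1953 lb/h and vapour = 628 lb/h.
The evaporator receives (1−α)·2581 of feed at 0.518 water and removes 0.752 of that water:
0.752×0.518×(1−α)×2581 = 628
(1−α) = 628/1005.4 = 0.6246;  α = 0.3754.

0.375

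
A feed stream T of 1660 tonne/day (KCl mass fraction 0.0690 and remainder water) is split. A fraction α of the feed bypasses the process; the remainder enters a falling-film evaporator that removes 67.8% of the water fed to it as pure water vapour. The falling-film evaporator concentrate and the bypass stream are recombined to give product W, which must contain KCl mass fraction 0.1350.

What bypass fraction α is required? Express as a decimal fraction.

0.225

All 1660×0.069 = 114.54 tonne/day of KCl reaches W, so W = 114.54/0.135 = 848.44 tonne/day and vapour = 811.56 tonne/day.
The evaporator receives (1−α)·1660 of feed at 0.931 water and removes 0.678 of that water:
0.678×0.931×(1−α)×1660 = 811.56
(1−α) = 811.56/1047.8 = 0.7745;  α = 0.2255.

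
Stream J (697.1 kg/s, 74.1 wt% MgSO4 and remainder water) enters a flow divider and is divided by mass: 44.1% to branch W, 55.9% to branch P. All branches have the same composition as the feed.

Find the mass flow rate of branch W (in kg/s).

307.4 kg/s

Branch W flow = 0.441×697.1 = 307.42 kg/s.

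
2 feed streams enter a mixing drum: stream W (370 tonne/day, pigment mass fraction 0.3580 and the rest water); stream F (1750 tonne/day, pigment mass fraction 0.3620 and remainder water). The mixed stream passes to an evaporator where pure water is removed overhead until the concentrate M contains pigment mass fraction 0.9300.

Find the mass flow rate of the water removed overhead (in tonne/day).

1296 tonne/day

pigment entering = 370×0.358 + 1750×0.362 = 765.96 tonne/day.
All pigment reports to M, so M = 765.96/0.930 = 823.61 tonne/day.
Total feed = 2120 tonne/day; overhead = 2120 − 823.61 = 1296.4 tonne/day.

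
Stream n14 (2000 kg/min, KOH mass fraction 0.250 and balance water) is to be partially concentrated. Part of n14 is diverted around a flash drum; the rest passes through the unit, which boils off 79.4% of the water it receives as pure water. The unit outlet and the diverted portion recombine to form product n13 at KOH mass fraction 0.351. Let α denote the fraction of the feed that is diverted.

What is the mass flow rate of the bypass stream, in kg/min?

All 2000×0.250 = 500 kg/min of KOH reaches n13, so n13 = 500/0.351 = 1424.5 kg/min and vapour = 575.5 kg/min.
The evaporator receives (1−α)·2000 of feed at 0.750 water and removes 0.794 of that water:
0.794×0.750×(1−α)×2000 = 575.5
(1−α) = 575.5/1191 = 0.4832;  α = 0.5168.
Bypass flow = 0.5168×2000 = 1033.6 kg/min.

1034 kg/min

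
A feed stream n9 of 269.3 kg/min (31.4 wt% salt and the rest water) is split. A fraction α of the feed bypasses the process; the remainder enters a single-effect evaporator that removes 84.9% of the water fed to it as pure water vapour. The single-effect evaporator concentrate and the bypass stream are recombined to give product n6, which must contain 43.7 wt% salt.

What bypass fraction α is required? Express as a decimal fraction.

0.517

All 269.3×0.314 = 84.56 kg/min of salt reaches n6, so n6 = 84.56/0.437 = 193.5 kg/min and vapour = 75.798 kg/min.
The evaporator receives (1−α)·269.3 of feed at 0.686 water and removes 0.849 of that water:
0.849×0.686×(1−α)×269.3 = 75.798
(1−α) = 75.798/156.84 = 0.4833;  α = 0.5167.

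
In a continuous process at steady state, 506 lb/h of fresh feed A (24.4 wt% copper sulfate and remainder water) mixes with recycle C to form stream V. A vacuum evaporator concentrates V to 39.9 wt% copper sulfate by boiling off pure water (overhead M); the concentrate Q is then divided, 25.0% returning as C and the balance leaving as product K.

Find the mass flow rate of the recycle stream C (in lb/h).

103.1 lb/h

Overall copper sulfate balance (none leaves overhead): copper sulfate in fresh feed = copper sulfate in product, i.e. 506×0.244 = (1−0.250)·Q·0.399.
Q = 123.46/(0.399×0.750) = 412.58 lb/h.
Recycle C = 0.250×412.58 = 103.14 lb/h.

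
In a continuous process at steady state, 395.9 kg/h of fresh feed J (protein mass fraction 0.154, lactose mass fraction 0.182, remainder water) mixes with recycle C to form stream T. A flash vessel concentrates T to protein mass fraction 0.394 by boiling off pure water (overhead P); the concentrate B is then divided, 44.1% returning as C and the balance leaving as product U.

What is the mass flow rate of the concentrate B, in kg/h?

Overall protein balance (none leaves overhead): protein in fresh feed = protein in product, i.e. 395.9×0.154 = (1−0.441)·B·0.394.
B = 60.969/(0.394×0.559) = 276.82 kg/h.

276.8 kg/h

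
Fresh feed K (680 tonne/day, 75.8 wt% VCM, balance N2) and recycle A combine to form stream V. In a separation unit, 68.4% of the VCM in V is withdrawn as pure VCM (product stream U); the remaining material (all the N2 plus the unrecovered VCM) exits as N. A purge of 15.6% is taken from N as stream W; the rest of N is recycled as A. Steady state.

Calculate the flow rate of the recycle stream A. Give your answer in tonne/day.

N2 enters only via K and leaves only via the purge: 680×0.242 = 0.156×(N2 in N), and the separation unit passes all N2, so N2 in V = N2 in N = 1054.9 tonne/day.
VCM in V: m_A = 680×0.758 + (1−0.156)·(1−0.684)·m_A, so m_A = 515.44/0.7333 = 702.91 tonne/day.
N = (1−0.684)×702.91 + 1054.9 = 1277 tonne/day.
Recycle A = (1−0.156)×1277 = 1077.8 tonne/day.

1078 tonne/day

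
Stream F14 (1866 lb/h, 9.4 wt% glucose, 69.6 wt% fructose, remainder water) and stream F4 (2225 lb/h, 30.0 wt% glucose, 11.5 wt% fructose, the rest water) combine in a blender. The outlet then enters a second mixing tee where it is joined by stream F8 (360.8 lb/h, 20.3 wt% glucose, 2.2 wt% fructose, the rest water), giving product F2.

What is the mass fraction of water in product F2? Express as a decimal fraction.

Overall, product flow = 4451.8 lb/h.
water in = 1866×0.210 + 2225×0.585 + 360.8×0.775 = 1973.1 lb/h.
water fraction in F2 = 0.4432.

0.4432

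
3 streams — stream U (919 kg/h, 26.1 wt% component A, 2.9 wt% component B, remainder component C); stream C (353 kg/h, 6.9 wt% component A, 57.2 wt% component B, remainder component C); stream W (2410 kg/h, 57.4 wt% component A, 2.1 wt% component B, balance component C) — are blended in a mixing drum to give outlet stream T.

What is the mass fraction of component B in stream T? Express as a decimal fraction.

Total flow out = 919 + 353 + 2410 = 3682 kg/h.
component B in = 919×0.029 + 353×0.572 + 2410×0.021 = 279.18 kg/h.
component B mass fraction in T = 279.18/3682 = 0.076.

0.076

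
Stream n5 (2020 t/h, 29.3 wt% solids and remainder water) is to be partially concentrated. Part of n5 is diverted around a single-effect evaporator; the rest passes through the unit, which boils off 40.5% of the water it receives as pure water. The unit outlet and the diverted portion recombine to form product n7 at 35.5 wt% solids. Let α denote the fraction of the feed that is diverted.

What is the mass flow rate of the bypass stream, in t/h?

787.9 t/h

All 2020×0.293 = 591.86 t/h of solids reaches n7, so n7 = 591.86/0.355 = 1667.2 t/h and vapour = 352.79 t/h.
The evaporator receives (1−α)·2020 of feed at 0.707 water and removes 0.405 of that water:
0.405×0.707×(1−α)×2020 = 352.79
(1−α) = 352.79/578.4 = 0.6099;  α = 0.3901.
Bypass flow = 0.3901×2020 = 787.92 t/h.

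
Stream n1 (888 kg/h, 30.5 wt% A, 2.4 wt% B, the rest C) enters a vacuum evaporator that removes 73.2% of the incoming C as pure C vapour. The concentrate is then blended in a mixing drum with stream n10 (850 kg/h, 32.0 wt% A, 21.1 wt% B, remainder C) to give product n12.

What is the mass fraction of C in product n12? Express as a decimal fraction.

Vapour removed = 0.732×0.671×888 = 436.16 kg/h; concentrate = 451.84 kg/h.
C reaching the mixer = 159.69 (from concentrate) + 850×0.469 = 558.34 kg/h.
Product flow = 451.84 + 850 = 1301.8 kg/h; C fraction = 0.429.

0.429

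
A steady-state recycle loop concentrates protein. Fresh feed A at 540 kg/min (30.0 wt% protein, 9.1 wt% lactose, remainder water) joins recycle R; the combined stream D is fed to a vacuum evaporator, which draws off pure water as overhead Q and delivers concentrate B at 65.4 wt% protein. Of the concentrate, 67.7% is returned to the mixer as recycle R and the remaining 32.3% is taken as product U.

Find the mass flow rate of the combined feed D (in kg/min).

Overall protein balance (none leaves overhead): protein in fresh feed = protein in product, i.e. 540×0.300 = (1−0.677)·B·0.654.
B = 162/(0.654×0.323) = 766.89 kg/min.
Recycle R = 0.677×766.89 = 519.19 kg/min.
Combined feed D = 540 + 519.19 = 1059.2 kg/min.

1059 kg/min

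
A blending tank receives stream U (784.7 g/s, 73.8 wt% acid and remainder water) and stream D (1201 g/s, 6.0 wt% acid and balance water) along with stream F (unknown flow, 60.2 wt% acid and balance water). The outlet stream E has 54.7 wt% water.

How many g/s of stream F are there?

1667 g/s

Let F be the unknown flow. Total out = 1985.7 + F.
water balance: 1334.5 + 0.398·F = 0.547·(1985.7 + F)
(0.398 − 0.547)·F = 0.547×1985.7 − 1334.5 = -248.35
F = -248.35 / -0.149 = 1666.8 g/s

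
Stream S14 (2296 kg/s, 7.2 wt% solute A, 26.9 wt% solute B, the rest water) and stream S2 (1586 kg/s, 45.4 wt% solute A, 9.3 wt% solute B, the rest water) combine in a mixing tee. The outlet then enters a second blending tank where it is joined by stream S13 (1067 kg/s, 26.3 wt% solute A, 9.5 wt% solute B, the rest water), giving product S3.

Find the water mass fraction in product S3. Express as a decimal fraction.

0.589

Overall, product flow = 4949 kg/s.
water in = 2296×0.659 + 1586×0.453 + 1067×0.642 = 2916.5 kg/s.
water fraction in S3 = 0.589.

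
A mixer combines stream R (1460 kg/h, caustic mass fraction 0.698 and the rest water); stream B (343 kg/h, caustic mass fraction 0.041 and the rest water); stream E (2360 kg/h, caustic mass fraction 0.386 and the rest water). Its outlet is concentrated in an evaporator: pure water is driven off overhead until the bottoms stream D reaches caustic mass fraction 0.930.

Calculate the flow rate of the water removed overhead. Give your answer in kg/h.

caustic entering = 1460×0.698 + 343×0.041 + 2360×0.386 = 1944.1 kg/h.
All caustic reports to D, so D = 1944.1/0.930 = 2090.4 kg/h.
Total feed = 4163 kg/h; overhead = 4163 − 2090.4 = 2072.6 kg/h.

2073 kg/h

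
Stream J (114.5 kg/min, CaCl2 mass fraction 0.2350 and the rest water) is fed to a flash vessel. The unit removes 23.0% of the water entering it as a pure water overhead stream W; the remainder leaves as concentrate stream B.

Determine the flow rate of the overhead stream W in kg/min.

20.15 kg/min

water entering = 114.5×0.765 = 87.593 kg/min; overhead removed = 0.230×87.593 = 20.146 kg/min.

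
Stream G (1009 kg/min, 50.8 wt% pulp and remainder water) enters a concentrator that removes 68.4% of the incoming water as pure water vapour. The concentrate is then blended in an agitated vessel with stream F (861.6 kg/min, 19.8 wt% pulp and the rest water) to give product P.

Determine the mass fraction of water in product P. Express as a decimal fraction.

0.554

Vapour removed = 0.684×0.492×1009 = 339.56 kg/min; concentrate = 669.44 kg/min.
water reaching the mixer = 156.87 (from concentrate) + 861.6×0.802 = 847.87 kg/min.
Product flow = 669.44 + 861.6 = 1531 kg/min; water fraction = 0.554.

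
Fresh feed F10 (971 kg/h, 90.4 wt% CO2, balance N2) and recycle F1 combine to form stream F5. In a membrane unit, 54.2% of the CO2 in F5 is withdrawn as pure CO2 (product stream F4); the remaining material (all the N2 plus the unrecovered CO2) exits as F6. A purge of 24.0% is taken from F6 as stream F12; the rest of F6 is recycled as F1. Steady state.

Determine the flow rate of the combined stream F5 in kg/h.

N2 enters only via F10 and leaves only via the purge: 971×0.096 = 0.240×(N2 in F6), and the membrane unit passes all N2, so N2 in F5 = N2 in F6 = 388.4 kg/h.
CO2 in F5: m_A = 971×0.904 + (1−0.240)·(1−0.542)·m_A, so m_A = 877.78/0.6519 = 1346.5 kg/h.
F5 = 1346.5 + 388.4 = 1734.9 kg/h.

1735 kg/h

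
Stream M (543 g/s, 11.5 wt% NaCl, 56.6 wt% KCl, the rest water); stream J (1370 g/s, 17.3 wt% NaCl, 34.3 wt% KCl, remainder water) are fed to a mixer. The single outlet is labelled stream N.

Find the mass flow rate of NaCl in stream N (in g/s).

299.5 g/s

NaCl out = NaCl in = 543×0.115 + 1370×0.173 = 299.45 g/s.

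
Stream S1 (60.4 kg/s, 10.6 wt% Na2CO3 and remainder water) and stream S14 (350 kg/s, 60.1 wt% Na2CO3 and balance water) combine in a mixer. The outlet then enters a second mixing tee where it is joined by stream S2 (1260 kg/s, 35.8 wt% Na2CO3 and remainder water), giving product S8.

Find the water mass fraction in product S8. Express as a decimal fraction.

0.600

Overall, product flow = 1670.4 kg/s.
water in = 60.4×0.894 + 350×0.399 + 1260×0.642 = 1002.6 kg/s.
water fraction in S8 = 0.600.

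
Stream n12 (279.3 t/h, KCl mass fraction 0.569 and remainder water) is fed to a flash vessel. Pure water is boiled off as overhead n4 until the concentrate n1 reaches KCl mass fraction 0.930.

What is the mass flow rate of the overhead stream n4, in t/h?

108.4 t/h

KCl is conserved: 279.3×0.569 = 158.92 t/h all reports to the concentrate.
Concentrate = 158.92/(target fraction) = 170.88 t/h.
Overhead = 279.3 − 170.88 = 108.42 t/h.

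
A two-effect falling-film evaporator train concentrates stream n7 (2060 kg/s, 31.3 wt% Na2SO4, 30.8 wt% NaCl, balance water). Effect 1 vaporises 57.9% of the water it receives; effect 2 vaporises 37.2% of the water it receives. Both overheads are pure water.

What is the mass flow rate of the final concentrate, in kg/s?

water in feed = 2060×0.379 = 780.74 kg/s.
After stage 1: water left = (1−0.579)×780.74 = 328.69; stream total = 1608 kg/s.
After stage 2: water left = (1−0.372)×328.69 = 206.42; final concentrate = 1485.7 kg/s.

1486 kg/s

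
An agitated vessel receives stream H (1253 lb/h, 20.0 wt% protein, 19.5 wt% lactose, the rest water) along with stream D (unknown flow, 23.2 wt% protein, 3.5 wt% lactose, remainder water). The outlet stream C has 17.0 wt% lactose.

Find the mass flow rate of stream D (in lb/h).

232 lb/h

Let D be the unknown flow. Total out = 1253 + D.
lactose balance: 244.34 + 0.035·D = 0.170·(1253 + D)
(0.035 − 0.170)·D = 0.170×1253 − 244.34 = -31.325
D = -31.325 / -0.135 = 232.04 lb/h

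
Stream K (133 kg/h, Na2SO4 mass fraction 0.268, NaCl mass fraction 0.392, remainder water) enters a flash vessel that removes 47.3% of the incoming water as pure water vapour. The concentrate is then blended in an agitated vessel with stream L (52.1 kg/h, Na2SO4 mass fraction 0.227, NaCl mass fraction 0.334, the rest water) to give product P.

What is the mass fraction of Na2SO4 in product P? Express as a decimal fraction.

0.290

Vapour removed = 0.473×0.340×133 = 21.389 kg/h; concentrate = 111.61 kg/h.
Na2SO4 reaching the mixer = 35.644 (from concentrate) + 52.1×0.227 = 47.471 kg/h.
Product flow = 111.61 + 52.1 = 163.71 kg/h; Na2SO4 fraction = 0.290.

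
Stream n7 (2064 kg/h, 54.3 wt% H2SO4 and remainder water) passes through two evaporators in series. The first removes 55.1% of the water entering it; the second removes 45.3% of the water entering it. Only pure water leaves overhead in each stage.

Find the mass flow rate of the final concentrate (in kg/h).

water in feed = 2064×0.457 = 943.25 kg/h.
After stage 1: water left = (1−0.551)×943.25 = 423.52; stream total = 1544.3 kg/h.
After stage 2: water left = (1−0.453)×423.52 = 231.66; final concentrate = 1352.4 kg/h.

1352 kg/h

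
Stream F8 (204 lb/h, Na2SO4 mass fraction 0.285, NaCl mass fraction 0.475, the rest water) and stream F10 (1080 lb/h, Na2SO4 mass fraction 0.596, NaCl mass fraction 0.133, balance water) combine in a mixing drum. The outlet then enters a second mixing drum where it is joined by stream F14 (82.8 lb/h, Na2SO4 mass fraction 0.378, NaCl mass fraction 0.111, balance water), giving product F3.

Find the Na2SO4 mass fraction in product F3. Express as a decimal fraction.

0.536

Overall, product flow = 1366.8 lb/h.
Na2SO4 in = 204×0.285 + 1080×0.596 + 82.8×0.378 = 733.12 lb/h.
Na2SO4 fraction in F3 = 0.536.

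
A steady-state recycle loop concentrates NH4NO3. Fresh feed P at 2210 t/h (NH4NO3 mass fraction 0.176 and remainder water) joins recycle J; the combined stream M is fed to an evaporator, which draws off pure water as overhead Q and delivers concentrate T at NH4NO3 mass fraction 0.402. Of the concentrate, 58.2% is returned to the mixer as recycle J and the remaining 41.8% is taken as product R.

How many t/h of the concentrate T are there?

Overall NH4NO3 balance (none leaves overhead): NH4NO3 in fresh feed = NH4NO3 in product, i.e. 2210×0.176 = (1−0.582)·T·0.402.
T = 388.96/(0.402×0.418) = 2314.7 t/h.

2315 t/h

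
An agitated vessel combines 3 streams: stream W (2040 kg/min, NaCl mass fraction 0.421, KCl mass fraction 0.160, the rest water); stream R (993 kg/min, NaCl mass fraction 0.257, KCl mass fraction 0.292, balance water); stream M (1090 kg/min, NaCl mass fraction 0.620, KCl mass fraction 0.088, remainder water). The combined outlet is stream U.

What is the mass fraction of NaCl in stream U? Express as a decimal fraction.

Total flow out = 2040 + 993 + 1090 = 4123 kg/min.
NaCl in = 2040×0.421 + 993×0.257 + 1090×0.620 = 1789.8 kg/min.
NaCl mass fraction in U = 1789.8/4123 = 0.434.

0.434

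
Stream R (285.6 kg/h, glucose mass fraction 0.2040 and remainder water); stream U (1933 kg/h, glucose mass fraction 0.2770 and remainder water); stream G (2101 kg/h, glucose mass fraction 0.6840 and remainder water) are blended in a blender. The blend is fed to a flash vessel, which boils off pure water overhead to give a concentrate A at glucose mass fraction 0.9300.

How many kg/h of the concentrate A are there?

2184 kg/h

glucose entering = 285.6×0.204 + 1933×0.277 + 2101×0.684 = 2030.8 kg/h.
All glucose reports to A, so A = 2030.8/0.930 = 2183.6 kg/h.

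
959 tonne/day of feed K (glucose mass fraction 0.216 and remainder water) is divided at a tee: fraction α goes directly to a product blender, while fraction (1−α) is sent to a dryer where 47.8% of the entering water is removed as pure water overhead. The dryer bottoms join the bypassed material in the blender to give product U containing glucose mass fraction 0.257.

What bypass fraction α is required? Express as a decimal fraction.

0.574

All 959×0.216 = 207.14 tonne/day of glucose reaches U, so U = 207.14/0.257 = 806.01 tonne/day and vapour = 152.99 tonne/day.
The evaporator receives (1−α)·959 of feed at 0.784 water and removes 0.478 of that water:
0.478×0.784×(1−α)×959 = 152.99
(1−α) = 152.99/359.39 = 0.4257;  α = 0.5743.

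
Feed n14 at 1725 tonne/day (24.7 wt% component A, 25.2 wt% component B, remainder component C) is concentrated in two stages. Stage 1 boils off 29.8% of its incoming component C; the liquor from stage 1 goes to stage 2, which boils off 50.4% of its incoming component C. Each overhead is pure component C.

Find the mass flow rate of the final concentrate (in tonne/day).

1162 tonne/day

component C in feed = 1725×0.501 = 864.23 tonne/day.
After stage 1: component C left = (1−0.298)×864.23 = 606.69; stream total = 1467.5 tonne/day.
After stage 2: component C left = (1−0.504)×606.69 = 300.92; final concentrate = 1161.7 tonne/day.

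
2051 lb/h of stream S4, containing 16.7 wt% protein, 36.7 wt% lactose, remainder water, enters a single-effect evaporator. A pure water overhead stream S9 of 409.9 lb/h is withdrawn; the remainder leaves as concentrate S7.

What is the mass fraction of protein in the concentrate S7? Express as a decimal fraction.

protein is not removed: 2051×0.167 = 342.52 lb/h of protein enters S7.
Concentrate = 2051 − 409.9 = 1641.1 lb/h.
Mass fraction = 342.52/1641.1 = 0.209.

0.209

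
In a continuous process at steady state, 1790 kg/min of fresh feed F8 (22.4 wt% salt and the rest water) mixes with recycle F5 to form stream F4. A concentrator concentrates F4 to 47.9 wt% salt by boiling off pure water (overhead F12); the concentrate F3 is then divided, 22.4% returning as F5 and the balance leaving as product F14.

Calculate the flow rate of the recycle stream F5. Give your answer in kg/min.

Overall salt balance (none leaves overhead): salt in fresh feed = salt in product, i.e. 1790×0.224 = (1−0.224)·F3·0.479.
F3 = 400.96/(0.479×0.776) = 1078.7 kg/min.
Recycle F5 = 0.224×1078.7 = 241.63 kg/min.

241.6 kg/min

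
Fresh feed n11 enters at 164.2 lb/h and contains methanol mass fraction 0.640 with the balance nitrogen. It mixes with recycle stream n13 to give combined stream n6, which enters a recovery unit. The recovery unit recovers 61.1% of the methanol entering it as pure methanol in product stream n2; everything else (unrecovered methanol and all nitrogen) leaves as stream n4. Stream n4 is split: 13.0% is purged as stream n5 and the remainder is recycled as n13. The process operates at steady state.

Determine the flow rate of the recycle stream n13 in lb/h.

449.4 lb/h

nitrogen enters only via n11 and leaves only via the purge: 164.2×0.360 = 0.130×(nitrogen in n4), and the recovery unit passes all nitrogen, so nitrogen in n6 = nitrogen in n4 = 454.71 lb/h.
methanol in n6: m_A = 164.2×0.640 + (1−0.130)·(1−0.611)·m_A, so m_A = 105.09/0.6616 = 158.85 lb/h.
n4 = (1−0.611)×158.85 + 454.71 = 516.5 lb/h.
Recycle n13 = (1−0.130)×516.5 = 449.35 lb/h.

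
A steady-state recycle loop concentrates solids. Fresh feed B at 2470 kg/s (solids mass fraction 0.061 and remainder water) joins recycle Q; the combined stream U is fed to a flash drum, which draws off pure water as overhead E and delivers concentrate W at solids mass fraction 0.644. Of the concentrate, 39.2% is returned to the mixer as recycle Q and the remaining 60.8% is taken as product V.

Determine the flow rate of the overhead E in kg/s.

Overall solids balance (none leaves overhead): solids in fresh feed = solids in product, i.e. 2470×0.061 = (1−0.392)·W·0.644.
W = 150.67/(0.644×0.608) = 384.8 kg/s.
Recycle Q = 0.392×384.8 = 150.84 kg/s.
Combined feed U = 2470 + 150.84 = 2620.8 kg/s.
Overhead E = U − W = 2620.8 − 384.8 = 2236 kg/s.

2236 kg/s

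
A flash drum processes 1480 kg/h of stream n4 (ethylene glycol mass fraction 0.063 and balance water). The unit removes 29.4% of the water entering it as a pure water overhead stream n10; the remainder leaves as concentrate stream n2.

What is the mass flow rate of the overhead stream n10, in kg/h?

407.7 kg/h

water entering = 1480×0.937 = 1386.8 kg/h; overhead removed = 0.294×1386.8 = 407.71 kg/h.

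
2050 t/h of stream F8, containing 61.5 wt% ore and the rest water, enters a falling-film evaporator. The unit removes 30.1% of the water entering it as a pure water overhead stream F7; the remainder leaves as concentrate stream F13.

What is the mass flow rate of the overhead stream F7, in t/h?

237.6 t/h

water entering = 2050×0.385 = 789.25 t/h; overhead removed = 0.301×789.25 = 237.56 t/h.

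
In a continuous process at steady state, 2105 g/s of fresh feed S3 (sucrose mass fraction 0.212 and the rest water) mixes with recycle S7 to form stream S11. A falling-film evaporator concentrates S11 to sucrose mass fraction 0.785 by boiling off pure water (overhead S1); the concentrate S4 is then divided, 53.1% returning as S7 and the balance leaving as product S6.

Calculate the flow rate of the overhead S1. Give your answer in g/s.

Overall sucrose balance (none leaves overhead): sucrose in fresh feed = sucrose in product, i.e. 2105×0.212 = (1−0.531)·S4·0.785.
S4 = 446.26/(0.785×0.469) = 1212.1 g/s.
Recycle S7 = 0.531×1212.1 = 643.64 g/s.
Combined feed S11 = 2105 + 643.64 = 2748.6 g/s.
Overhead S1 = S11 − S4 = 2748.6 − 1212.1 = 1536.5 g/s.

1537 g/s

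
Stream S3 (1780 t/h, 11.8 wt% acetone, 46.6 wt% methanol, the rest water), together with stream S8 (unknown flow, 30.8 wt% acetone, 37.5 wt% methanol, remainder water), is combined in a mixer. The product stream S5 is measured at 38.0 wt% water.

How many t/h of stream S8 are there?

Let S8 be the unknown flow. Total out = 1780 + S8.
water balance: 740.48 + 0.317·S8 = 0.380·(1780 + S8)
(0.317 − 0.380)·S8 = 0.380×1780 − 740.48 = -64.08
S8 = -64.08 / -0.063 = 1017.1 t/h

1017 t/h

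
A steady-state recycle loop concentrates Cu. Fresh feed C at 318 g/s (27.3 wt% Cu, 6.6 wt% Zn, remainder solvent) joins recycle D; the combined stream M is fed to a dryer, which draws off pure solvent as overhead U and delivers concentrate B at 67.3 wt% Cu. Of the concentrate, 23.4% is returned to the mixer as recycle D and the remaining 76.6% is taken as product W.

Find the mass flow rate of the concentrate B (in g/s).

168.4 g/s

Overall Cu balance (none leaves overhead): Cu in fresh feed = Cu in product, i.e. 318×0.273 = (1−0.234)·B·0.673.
B = 86.814/(0.673×0.766) = 168.4 g/s.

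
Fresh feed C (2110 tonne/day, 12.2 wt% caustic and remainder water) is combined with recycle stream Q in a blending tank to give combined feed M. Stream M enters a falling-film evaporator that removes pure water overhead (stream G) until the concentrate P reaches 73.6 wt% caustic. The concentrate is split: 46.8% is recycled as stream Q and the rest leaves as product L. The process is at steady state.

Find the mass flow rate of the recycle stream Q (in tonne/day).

Overall caustic balance (none leaves overhead): caustic in fresh feed = caustic in product, i.e. 2110×0.122 = (1−0.468)·P·0.736.
P = 257.42/(0.736×0.532) = 657.44 tonne/day.
Recycle Q = 0.468×657.44 = 307.68 tonne/day.

307.7 tonne/day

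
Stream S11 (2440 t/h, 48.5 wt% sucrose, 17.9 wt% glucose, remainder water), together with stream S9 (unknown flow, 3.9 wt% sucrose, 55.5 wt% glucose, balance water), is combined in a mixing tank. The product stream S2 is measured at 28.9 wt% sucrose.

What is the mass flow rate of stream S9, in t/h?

Let S9 be the unknown flow. Total out = 2440 + S9.
sucrose balance: 1183.4 + 0.039·S9 = 0.289·(2440 + S9)
(0.039 − 0.289)·S9 = 0.289×2440 − 1183.4 = -478.24
S9 = -478.24 / -0.250 = 1913 t/h

1913 t/h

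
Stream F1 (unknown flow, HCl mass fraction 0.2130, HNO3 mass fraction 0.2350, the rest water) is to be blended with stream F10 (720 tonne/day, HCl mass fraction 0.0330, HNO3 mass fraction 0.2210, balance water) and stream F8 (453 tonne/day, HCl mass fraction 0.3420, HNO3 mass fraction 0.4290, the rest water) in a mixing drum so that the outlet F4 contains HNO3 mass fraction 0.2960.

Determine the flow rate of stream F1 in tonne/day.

102.4 tonne/day

Let F1 be the unknown flow. Total out = 1173 + F1.
HNO3 balance: 353.46 + 0.235·F1 = 0.296·(1173 + F1)
(0.235 − 0.296)·F1 = 0.296×1173 − 353.46 = -6.249
F1 = -6.249 / -0.061 = 102.44 tonne/day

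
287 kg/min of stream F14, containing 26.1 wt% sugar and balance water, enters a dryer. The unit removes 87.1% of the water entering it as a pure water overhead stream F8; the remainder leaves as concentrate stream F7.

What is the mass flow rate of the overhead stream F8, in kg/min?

water entering = 287×0.739 = 212.09 kg/min; overhead removed = 0.871×212.09 = 184.73 kg/min.

184.7 kg/min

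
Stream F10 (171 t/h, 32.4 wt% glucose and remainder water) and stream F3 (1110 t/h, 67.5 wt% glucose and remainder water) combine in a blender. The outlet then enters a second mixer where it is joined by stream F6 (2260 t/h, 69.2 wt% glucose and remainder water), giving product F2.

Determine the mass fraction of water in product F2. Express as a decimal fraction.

0.331

Overall, product flow = 3541 t/h.
water in = 171×0.676 + 1110×0.325 + 2260×0.308 = 1172.4 t/h.
water fraction in F2 = 0.331.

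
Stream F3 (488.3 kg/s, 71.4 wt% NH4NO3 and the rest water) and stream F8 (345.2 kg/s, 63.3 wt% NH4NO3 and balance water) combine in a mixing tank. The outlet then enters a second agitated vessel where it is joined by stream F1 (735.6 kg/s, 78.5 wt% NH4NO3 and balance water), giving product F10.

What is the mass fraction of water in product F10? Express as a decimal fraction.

0.2705

Overall, product flow = 1569.1 kg/s.
water in = 488.3×0.286 + 345.2×0.367 + 735.6×0.215 = 424.5 kg/s.
water fraction in F10 = 0.2705.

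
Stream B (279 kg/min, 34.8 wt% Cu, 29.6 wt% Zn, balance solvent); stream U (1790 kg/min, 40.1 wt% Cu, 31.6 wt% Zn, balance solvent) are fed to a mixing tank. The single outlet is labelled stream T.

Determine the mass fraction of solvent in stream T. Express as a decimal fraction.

Total flow out = 279 + 1790 = 2069 kg/min.
solvent in = 279×0.356 + 1790×0.283 = 605.89 kg/min.
solvent mass fraction in T = 605.89/2069 = 0.2928.

0.2928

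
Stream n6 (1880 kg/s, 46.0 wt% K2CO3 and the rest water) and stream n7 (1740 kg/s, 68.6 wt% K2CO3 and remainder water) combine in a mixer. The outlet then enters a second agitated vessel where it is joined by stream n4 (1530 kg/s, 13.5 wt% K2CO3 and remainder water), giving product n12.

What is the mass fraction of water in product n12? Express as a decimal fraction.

Overall, product flow = 5150 kg/s.
water in = 1880×0.540 + 1740×0.314 + 1530×0.865 = 2885 kg/s.
water fraction in n12 = 0.560.

0.560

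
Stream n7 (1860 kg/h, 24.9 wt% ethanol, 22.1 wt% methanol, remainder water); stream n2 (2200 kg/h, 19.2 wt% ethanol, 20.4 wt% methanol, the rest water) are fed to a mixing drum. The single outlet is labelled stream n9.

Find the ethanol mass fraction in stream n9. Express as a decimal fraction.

Total flow out = 1860 + 2200 = 4060 kg/h.
ethanol in = 1860×0.249 + 2200×0.192 = 885.54 kg/h.
ethanol mass fraction in n9 = 885.54/4060 = 0.2181.

0.2181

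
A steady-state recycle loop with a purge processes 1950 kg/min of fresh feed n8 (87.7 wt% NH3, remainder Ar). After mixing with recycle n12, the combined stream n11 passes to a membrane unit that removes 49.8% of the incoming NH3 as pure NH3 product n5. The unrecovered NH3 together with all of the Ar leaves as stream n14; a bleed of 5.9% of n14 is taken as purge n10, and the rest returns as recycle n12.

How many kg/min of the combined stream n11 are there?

Ar enters only via n8 and leaves only via the purge: 1950×0.123 = 0.059×(Ar in n14), and the membrane unit passes all Ar, so Ar in n11 = Ar in n14 = 4065.3 kg/min.
NH3 in n11: m_A = 1950×0.877 + (1−0.059)·(1−0.498)·m_A, so m_A = 1710.2/0.5276 = 3241.3 kg/min.
n11 = 3241.3 + 4065.3 = 7306.5 kg/min.

7307 kg/min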